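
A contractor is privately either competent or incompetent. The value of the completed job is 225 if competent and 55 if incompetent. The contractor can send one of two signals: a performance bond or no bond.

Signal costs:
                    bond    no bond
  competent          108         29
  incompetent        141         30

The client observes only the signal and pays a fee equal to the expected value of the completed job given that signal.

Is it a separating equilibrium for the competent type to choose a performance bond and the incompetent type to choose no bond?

No

If types separate, bond earns payment 225 and no bond earns 55.
Competent: bond gives 225 − 108 = 117; no bond gives 55 − 29 = 26. No deviation. ✓
Incompetent: no bond gives 55 − 30 = 25; bond gives 225 − 141 = 84. Would deviate. ✗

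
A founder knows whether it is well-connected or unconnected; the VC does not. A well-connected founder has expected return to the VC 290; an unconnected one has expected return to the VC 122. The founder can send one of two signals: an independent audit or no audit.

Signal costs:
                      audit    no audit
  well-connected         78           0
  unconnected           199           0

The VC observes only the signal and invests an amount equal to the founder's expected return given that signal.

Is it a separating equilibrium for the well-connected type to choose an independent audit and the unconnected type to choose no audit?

Yes

If types separate, audit earns payment 290 and no audit earns 122.
Well-connected: audit gives 290 − 78 = 212; no audit gives 122 − 0 = 122. No deviation. ✓
Unconnected: no audit gives 122 − 0 = 122; audit gives 290 − 199 = 91. No deviation. ✓
Neither type gains from mimicking the other.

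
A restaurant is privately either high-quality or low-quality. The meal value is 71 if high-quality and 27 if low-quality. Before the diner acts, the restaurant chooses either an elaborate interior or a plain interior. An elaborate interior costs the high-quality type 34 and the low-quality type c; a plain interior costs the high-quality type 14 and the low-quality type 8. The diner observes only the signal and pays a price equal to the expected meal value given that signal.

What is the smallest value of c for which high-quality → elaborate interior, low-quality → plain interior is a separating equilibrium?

Under separation: elaborate interior → high-quality (pays 71); plain interior → low-quality (pays 27).
High-quality: 71 − 34 = 37 ≥ 27 − 14 = 13. Holds regardless of c. ✓
Low-quality: 27 − 8 ≥ 71 − c, so c ≥ 71 − 19 = 52.

52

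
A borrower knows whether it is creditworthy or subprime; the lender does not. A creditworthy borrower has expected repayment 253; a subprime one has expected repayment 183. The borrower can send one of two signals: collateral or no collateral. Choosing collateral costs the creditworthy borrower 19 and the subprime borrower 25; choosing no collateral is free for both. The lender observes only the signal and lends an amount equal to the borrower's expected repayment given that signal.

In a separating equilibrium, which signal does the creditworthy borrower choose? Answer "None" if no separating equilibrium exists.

None

Try creditworthy → collateral, subprime → no collateral:
  If types separate, collateral earns payment 253 and no collateral earns 183.
  Creditworthy: collateral gives 253 − 19 = 234; no collateral gives 183 − 0 = 183. No deviation. ✓
  Subprime: no collateral gives 183 − 0 = 183; collateral gives 253 − 25 = 228. Would deviate. ✗
Try creditworthy → no collateral, subprime → collateral:
  If types separate, no collateral earns payment 253 and collateral earns 183.
  Creditworthy: no collateral gives 253 − 0 = 253; collateral gives 183 − 19 = 164. No deviation. ✓
  Subprime: collateral gives 183 − 25 = 158; no collateral gives 253 − 0 = 253. Would deviate. ✗
Neither assignment is incentive-compatible.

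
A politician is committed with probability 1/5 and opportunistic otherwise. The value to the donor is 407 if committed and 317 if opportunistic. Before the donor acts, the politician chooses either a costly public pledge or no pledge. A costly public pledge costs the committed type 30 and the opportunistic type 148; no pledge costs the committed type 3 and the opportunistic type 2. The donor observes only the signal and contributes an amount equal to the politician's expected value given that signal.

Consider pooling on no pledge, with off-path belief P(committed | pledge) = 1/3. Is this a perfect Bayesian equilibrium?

On the equilibrium path (no pledge) the donor holds the prior 1/5 and pays 1/5·407 + 4/5·317 = 335. Off-path (pledge) belief 1/3 gives 1/3·407 + 2/3·317 = 347.
Committed: no pledge gives 335 − 3 = 332; pledge gives 347 − 30 = 317. Stays. ✓
Opportunistic: no pledge gives 335 − 2 = 333; pledge gives 347 − 148 = 199. Stays. ✓
Beliefs are Bayes-consistent on-path and both types best-respond.

Yes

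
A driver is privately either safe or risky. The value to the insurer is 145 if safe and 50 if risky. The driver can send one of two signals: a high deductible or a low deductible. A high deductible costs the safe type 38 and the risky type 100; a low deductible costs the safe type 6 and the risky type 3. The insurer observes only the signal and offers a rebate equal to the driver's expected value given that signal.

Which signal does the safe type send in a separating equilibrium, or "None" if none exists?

high deductible

Try safe → high deductible, risky → low deductible:
  Under separation the insurer infers type exactly: high deductible → safe (pays 145), low deductible → risky (pays 50).
  Safe: high deductible gives 145 − 38 = 107; low deductible gives 50 − 6 = 44. No deviation. ✓
  Risky: low deductible gives 50 − 3 = 47; high deductible gives 145 − 100 = 45. No deviation. ✓
Both hold — the safe type sends high deductible.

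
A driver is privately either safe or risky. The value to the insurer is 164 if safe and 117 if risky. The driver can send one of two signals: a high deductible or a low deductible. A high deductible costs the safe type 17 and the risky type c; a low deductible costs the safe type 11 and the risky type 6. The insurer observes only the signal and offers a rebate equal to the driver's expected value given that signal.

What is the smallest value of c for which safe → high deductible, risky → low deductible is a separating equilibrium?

53

Under separation: high deductible → safe (pays 164); low deductible → risky (pays 117).
Safe: 164 − 17 = 147 ≥ 117 − 11 = 106. Holds regardless of c. ✓
Risky: 117 − 6 ≥ 164 − c, so c ≥ 164 − 111 = 53.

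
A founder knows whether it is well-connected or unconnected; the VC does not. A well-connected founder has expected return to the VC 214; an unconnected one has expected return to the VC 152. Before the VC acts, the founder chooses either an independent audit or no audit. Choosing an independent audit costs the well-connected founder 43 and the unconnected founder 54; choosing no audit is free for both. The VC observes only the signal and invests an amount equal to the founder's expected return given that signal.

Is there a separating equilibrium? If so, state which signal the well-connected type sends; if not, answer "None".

None

Try well-connected → audit, unconnected → no audit:
  If types separate, audit earns payment 214 and no audit earns 152.
  Well-connected: audit gives 214 − 43 = 171; no audit gives 152 − 0 = 152. No deviation. ✓
  Unconnected: no audit gives 152 − 0 = 152; audit gives 214 − 54 = 160. Would deviate. ✗
Try well-connected → no audit, unconnected → audit:
  If types separate, no audit earns payment 214 and audit earns 152.
  Well-connected: no audit gives 214 − 0 = 214; audit gives 152 − 43 = 109. No deviation. ✓
  Unconnected: audit gives 152 − 54 = 98; no audit gives 214 − 0 = 214. Would deviate. ✗
Neither assignment is incentive-compatible.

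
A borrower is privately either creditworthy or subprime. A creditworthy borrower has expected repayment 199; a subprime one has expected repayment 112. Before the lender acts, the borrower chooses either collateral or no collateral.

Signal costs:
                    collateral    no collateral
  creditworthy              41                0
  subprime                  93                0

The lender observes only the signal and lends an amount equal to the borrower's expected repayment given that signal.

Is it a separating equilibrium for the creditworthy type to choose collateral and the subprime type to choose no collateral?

If types separate, collateral earns payment 199 and no collateral earns 112.
Creditworthy: collateral gives 199 − 41 = 158; no collateral gives 112 − 0 = 112. No deviation. ✓
Subprime: no collateral gives 112 − 0 = 112; collateral gives 199 − 93 = 106. No deviation. ✓
Neither type gains from mimicking the other.

Yes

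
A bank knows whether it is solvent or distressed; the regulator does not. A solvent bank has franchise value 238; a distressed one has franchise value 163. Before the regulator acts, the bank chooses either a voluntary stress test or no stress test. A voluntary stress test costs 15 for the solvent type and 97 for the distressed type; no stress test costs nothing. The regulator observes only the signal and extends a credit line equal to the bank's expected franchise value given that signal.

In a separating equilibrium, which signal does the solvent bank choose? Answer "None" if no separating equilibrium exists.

Try solvent → stress test, distressed → no stress test:
  If types separate, stress test earns payment 238 and no stress test earns 163.
  Solvent: stress test gives 238 − 15 = 223; no stress test gives 163 − 0 = 163. No deviation. ✓
  Distressed: no stress test gives 163 − 0 = 163; stress test gives 238 − 97 = 141. No deviation. ✓
Both hold — the solvent type sends stress test.

stress test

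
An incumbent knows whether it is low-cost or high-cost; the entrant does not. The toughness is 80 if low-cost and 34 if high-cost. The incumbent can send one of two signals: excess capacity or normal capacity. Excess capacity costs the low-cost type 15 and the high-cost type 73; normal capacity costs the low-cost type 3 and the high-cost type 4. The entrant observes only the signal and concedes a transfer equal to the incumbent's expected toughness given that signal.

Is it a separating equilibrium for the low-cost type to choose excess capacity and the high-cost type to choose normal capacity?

Under separation the entrant infers type exactly: excess capacity → low-cost (pays 80), normal capacity → high-cost (pays 34).
Low-cost: excess capacity gives 80 − 15 = 65; normal capacity gives 34 − 3 = 31. No deviation. ✓
High-cost: normal capacity gives 34 − 4 = 30; excess capacity gives 80 − 73 = 7. No deviation. ✓
Both incentive constraints hold.

Yes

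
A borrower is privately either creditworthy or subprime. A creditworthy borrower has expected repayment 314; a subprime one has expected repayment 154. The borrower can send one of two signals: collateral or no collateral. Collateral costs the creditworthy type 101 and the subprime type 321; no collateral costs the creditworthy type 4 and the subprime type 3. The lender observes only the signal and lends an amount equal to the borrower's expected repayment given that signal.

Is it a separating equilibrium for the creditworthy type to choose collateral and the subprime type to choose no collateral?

If types separate, collateral earns payment 314 and no collateral earns 154.
Creditworthy: collateral gives 314 − 101 = 213; no collateral gives 154 − 4 = 150. No deviation. ✓
Subprime: no collateral gives 154 − 3 = 151; collateral gives 314 − 321 = -7. No deviation. ✓
Both incentive constraints hold.

Yes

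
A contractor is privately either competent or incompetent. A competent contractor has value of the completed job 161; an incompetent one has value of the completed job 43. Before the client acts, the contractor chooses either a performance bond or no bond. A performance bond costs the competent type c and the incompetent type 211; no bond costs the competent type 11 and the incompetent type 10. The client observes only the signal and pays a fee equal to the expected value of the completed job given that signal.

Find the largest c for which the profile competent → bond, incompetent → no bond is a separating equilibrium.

129

Under separation: bond → competent (pays 161); no bond → incompetent (pays 43).
Incompetent: 43 − 10 = 33 ≥ 161 − 211 = -50. Holds regardless of c. ✓
Competent: 161 − c ≥ 43 − 11, so c ≤ 161 − 32 = 129.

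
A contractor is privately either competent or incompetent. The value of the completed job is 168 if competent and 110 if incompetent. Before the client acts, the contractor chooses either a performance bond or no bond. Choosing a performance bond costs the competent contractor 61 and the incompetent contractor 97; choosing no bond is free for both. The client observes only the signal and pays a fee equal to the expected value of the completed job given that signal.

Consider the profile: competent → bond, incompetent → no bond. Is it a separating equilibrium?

No

If types separate, bond earns payment 168 and no bond earns 110.
Competent: bond gives 168 − 61 = 107; no bond gives 110 − 0 = 110. Would deviate. ✗
Incompetent: no bond gives 110 − 0 = 110; bond gives 168 − 97 = 71. No deviation. ✓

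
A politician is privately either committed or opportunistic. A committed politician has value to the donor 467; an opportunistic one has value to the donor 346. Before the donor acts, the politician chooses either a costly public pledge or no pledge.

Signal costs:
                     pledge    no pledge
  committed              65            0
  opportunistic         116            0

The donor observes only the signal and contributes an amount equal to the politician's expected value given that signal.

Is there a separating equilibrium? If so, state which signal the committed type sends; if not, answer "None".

None

Try committed → pledge, opportunistic → no pledge:
  If types separate, pledge earns payment 467 and no pledge earns 346.
  Committed: pledge gives 467 − 65 = 402; no pledge gives 346 − 0 = 346. No deviation. ✓
  Opportunistic: no pledge gives 346 − 0 = 346; pledge gives 467 − 116 = 351. Would deviate. ✗
Try committed → no pledge, opportunistic → pledge:
  If types separate, no pledge earns payment 467 and pledge earns 346.
  Committed: no pledge gives 467 − 0 = 467; pledge gives 346 − 65 = 281. No deviation. ✓
  Opportunistic: pledge gives 346 − 116 = 230; no pledge gives 467 − 0 = 467. Would deviate. ✗
Neither assignment is incentive-compatible.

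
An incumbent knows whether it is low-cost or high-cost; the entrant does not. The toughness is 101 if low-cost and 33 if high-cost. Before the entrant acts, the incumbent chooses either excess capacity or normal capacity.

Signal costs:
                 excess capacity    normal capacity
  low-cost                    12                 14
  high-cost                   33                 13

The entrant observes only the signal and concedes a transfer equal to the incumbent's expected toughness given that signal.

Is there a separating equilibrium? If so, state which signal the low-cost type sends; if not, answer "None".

Try low-cost → excess capacity, high-cost → normal capacity:
  Under separation the entrant infers type exactly: excess capacity → low-cost (pays 101), normal capacity → high-cost (pays 33).
  Low-cost: excess capacity gives 101 − 12 = 89; normal capacity gives 33 − 14 = 19. No deviation. ✓
  High-cost: normal capacity gives 33 − 13 = 20; excess capacity gives 101 − 33 = 68. Would deviate. ✗
Try low-cost → normal capacity, high-cost → excess capacity:
  Under separation the entrant infers type exactly: normal capacity → low-cost (pays 101), excess capacity → high-cost (pays 33).
  Low-cost: normal capacity gives 101 − 14 = 87; excess capacity gives 33 − 12 = 21. No deviation. ✓
  High-cost: excess capacity gives 33 − 33 = 0; normal capacity gives 101 − 13 = 88. Would deviate. ✗
Neither assignment is incentive-compatible.

None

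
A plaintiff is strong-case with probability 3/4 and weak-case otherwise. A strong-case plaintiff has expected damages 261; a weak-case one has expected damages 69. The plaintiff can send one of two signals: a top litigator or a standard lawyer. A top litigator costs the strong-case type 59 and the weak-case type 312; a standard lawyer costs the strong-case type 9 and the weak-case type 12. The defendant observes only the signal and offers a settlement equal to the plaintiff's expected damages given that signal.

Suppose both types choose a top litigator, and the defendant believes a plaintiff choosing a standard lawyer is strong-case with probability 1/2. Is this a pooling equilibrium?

No

On the equilibrium path (top litigator) the defendant holds the prior 3/4 and pays 3/4·261 + 1/4·69 = 213. Off-path (standard lawyer) belief 1/2 gives 1/2·261 + 1/2·69 = 165.
Strong-case: top litigator gives 213 − 59 = 154; standard lawyer gives 165 − 9 = 156. Deviates. ✗
Weak-case: top litigator gives 213 − 312 = -99; standard lawyer gives 165 − 12 = 153. Deviates. ✗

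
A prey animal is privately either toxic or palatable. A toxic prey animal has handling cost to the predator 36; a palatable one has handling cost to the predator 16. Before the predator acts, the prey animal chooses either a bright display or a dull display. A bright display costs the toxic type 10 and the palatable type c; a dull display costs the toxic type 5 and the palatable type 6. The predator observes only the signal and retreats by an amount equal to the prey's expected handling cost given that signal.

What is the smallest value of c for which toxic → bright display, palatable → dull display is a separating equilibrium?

26

Under separation: bright display → toxic (pays 36); dull display → palatable (pays 16).
Toxic: 36 − 10 = 26 ≥ 16 − 5 = 11. Holds regardless of c. ✓
Palatable: 16 − 6 ≥ 36 − c, so c ≥ 36 − 10 = 26.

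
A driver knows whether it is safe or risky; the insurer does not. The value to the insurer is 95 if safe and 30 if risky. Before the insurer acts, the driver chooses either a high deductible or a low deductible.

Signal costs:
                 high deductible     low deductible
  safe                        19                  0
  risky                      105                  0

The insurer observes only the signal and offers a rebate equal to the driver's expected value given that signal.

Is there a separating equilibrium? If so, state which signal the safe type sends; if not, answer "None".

Try safe → high deductible, risky → low deductible:
  If types separate, high deductible earns payment 95 and low deductible earns 30.
  Safe: high deductible gives 95 − 19 = 76; low deductible gives 30 − 0 = 30. No deviation. ✓
  Risky: low deductible gives 30 − 0 = 30; high deductible gives 95 − 105 = -10. No deviation. ✓
Both hold — the safe type sends high deductible.

high deductible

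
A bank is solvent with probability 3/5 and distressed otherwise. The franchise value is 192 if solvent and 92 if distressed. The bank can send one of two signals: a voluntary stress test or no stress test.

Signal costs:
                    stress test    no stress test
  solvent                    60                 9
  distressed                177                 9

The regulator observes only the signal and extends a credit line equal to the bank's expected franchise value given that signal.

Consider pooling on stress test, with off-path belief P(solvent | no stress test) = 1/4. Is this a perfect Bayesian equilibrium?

At the pooled signal (stress test) the regulator holds the prior 3/5 and pays 3/5·192 + 2/5·92 = 152. Off-path (no stress test) belief 1/4 gives 1/4·192 + 3/4·92 = 117.
Solvent: stress test gives 152 − 60 = 92; no stress test gives 117 − 9 = 108. Deviates. ✗
Distressed: stress test gives 152 − 177 = -25; no stress test gives 117 − 9 = 108. Deviates. ✗

No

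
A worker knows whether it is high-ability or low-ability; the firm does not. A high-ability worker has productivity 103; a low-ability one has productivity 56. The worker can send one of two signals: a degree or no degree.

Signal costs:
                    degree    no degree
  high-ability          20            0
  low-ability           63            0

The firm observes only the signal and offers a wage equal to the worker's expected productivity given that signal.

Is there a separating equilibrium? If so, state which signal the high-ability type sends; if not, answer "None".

Try high-ability → degree, low-ability → no degree:
  If types separate, degree earns payment 103 and no degree earns 56.
  High-ability: degree gives 103 − 20 = 83; no degree gives 56 − 0 = 56. No deviation. ✓
  Low-ability: no degree gives 56 − 0 = 56; degree gives 103 − 63 = 40. No deviation. ✓
Both hold — the high-ability type sends degree.

degree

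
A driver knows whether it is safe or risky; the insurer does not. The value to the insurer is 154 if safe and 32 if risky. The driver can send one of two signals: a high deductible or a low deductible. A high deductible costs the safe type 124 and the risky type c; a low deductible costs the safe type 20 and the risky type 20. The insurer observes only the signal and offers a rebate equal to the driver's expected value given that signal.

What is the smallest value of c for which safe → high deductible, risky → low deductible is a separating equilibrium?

Under separation: high deductible → safe (pays 154); low deductible → risky (pays 32).
Safe: 154 − 124 = 30 ≥ 32 − 20 = 12. Holds regardless of c. ✓
Risky: 32 − 20 ≥ 154 − c, so c ≥ 154 − 12 = 142.

142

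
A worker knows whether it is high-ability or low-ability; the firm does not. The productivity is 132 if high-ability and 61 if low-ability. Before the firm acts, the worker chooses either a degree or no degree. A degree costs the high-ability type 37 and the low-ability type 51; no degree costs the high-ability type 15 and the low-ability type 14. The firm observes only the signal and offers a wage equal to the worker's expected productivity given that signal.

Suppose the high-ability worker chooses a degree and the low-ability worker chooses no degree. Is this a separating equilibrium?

No

If types separate, degree earns payment 132 and no degree earns 61.
High-ability: degree gives 132 − 37 = 95; no degree gives 61 − 15 = 46. No deviation. ✓
Low-ability: no degree gives 61 − 14 = 47; degree gives 132 − 51 = 81. Would deviate. ✗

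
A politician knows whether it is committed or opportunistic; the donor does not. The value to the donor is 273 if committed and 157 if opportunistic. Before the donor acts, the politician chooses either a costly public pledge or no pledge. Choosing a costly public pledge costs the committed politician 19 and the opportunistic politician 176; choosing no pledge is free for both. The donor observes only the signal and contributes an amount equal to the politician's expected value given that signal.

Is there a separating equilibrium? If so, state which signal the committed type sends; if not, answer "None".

pledge

Try committed → pledge, opportunistic → no pledge:
  Under separation the donor infers type exactly: pledge → committed (pays 273), no pledge → opportunistic (pays 157).
  Committed: pledge gives 273 − 19 = 254; no pledge gives 157 − 0 = 157. No deviation. ✓
  Opportunistic: no pledge gives 157 − 0 = 157; pledge gives 273 − 176 = 97. No deviation. ✓
Both hold — the committed type sends pledge.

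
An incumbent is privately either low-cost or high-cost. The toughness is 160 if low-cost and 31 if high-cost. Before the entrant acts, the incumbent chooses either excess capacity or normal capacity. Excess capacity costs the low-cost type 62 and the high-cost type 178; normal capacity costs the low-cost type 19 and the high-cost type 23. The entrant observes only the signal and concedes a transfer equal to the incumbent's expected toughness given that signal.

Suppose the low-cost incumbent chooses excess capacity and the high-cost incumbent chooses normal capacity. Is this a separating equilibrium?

Yes

If types separate, excess capacity earns payment 160 and normal capacity earns 31.
Low-cost: excess capacity gives 160 − 62 = 98; normal capacity gives 31 − 19 = 12. No deviation. ✓
High-cost: normal capacity gives 31 − 23 = 8; excess capacity gives 160 − 178 = -18. No deviation. ✓
Neither type gains from mimicking the other.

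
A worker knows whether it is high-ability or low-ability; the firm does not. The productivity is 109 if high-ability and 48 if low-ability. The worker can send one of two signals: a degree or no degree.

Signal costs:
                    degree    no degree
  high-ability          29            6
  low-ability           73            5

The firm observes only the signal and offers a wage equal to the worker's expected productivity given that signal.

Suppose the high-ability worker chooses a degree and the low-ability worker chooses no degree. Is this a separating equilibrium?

Under separation the firm infers type exactly: degree → high-ability (pays 109), no degree → low-ability (pays 48).
High-ability: degree gives 109 − 29 = 80; no degree gives 48 − 6 = 42. No deviation. ✓
Low-ability: no degree gives 48 − 5 = 43; degree gives 109 − 73 = 36. No deviation. ✓
Both incentive constraints hold.

Yes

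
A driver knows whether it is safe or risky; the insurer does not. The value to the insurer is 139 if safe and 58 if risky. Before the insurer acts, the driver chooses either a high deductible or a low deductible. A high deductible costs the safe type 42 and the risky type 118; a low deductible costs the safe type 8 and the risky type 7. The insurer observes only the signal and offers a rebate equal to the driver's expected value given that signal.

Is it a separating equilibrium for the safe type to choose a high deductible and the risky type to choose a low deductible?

If types separate, high deductible earns payment 139 and low deductible earns 58.
Safe: high deductible gives 139 − 42 = 97; low deductible gives 58 − 8 = 50. No deviation. ✓
Risky: low deductible gives 58 − 7 = 51; high deductible gives 139 − 118 = 21. No deviation. ✓
Both incentive constraints hold.

Yes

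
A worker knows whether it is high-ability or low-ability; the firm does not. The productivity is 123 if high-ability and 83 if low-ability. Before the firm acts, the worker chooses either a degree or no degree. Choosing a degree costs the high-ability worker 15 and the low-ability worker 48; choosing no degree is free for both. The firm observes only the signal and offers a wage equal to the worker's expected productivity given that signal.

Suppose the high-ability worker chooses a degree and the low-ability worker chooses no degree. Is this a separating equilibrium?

Yes

If types separate, degree earns payment 123 and no degree earns 83.
High-ability: degree gives 123 − 15 = 108; no degree gives 83 − 0 = 83. No deviation. ✓
Low-ability: no degree gives 83 − 0 = 83; degree gives 123 − 48 = 75. No deviation. ✓
Neither type gains from mimicking the other.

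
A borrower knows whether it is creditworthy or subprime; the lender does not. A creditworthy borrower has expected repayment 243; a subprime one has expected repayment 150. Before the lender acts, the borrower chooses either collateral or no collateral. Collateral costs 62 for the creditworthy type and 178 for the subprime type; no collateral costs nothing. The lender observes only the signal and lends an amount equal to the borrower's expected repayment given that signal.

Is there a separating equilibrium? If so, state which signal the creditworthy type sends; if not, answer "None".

Try creditworthy → collateral, subprime → no collateral:
  If types separate, collateral earns payment 243 and no collateral earns 150.
  Creditworthy: collateral gives 243 − 62 = 181; no collateral gives 150 − 0 = 150. No deviation. ✓
  Subprime: no collateral gives 150 − 0 = 150; collateral gives 243 − 178 = 65. No deviation. ✓
Both hold — the creditworthy type sends collateral.

collateral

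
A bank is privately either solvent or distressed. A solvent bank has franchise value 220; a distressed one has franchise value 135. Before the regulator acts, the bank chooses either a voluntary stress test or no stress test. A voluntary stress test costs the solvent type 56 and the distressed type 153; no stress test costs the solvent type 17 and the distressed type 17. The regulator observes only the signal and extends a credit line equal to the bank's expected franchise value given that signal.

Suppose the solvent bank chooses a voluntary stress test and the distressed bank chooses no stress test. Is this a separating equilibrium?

Yes

Under separation the regulator infers type exactly: stress test → solvent (pays 220), no stress test → distressed (pays 135).
Solvent: stress test gives 220 − 56 = 164; no stress test gives 135 − 17 = 118. No deviation. ✓
Distressed: no stress test gives 135 − 17 = 118; stress test gives 220 − 153 = 67. No deviation. ✓
Neither type gains from mimicking the other.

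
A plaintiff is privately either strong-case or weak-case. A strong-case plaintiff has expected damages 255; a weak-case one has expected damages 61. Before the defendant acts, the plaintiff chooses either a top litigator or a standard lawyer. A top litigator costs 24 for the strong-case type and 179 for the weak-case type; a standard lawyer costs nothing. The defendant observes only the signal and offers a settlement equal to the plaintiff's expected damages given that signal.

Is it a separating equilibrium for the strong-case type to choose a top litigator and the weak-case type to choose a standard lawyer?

Under separation the defendant infers type exactly: top litigator → strong-case (pays 255), standard lawyer → weak-case (pays 61).
Strong-case: top litigator gives 255 − 24 = 231; standard lawyer gives 61 − 0 = 61. No deviation. ✓
Weak-case: standard lawyer gives 61 − 0 = 61; top litigator gives 255 − 179 = 76. Would deviate. ✗

No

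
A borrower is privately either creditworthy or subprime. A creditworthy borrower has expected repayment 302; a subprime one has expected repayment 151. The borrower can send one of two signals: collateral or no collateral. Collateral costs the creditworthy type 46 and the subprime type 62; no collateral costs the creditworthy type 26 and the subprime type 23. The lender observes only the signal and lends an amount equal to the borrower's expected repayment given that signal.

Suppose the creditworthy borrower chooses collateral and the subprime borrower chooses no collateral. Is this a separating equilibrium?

If types separate, collateral earns payment 302 and no collateral earns 151.
Creditworthy: collateral gives 302 − 46 = 256; no collateral gives 151 − 26 = 125. No deviation. ✓
Subprime: no collateral gives 151 − 23 = 128; collateral gives 302 − 62 = 240. Would deviate. ✗

No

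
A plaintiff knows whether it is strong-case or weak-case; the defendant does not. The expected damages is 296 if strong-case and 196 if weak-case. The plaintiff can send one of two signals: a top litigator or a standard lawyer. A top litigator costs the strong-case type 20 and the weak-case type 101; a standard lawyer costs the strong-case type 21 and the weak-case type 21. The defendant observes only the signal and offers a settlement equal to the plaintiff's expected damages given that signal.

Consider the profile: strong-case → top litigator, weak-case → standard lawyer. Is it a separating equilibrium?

Under separation the defendant infers type exactly: top litigator → strong-case (pays 296), standard lawyer → weak-case (pays 196).
Strong-case: top litigator gives 296 − 20 = 276; standard lawyer gives 196 − 21 = 175. No deviation. ✓
Weak-case: standard lawyer gives 196 − 21 = 175; top litigator gives 296 − 101 = 195. Would deviate. ✗

No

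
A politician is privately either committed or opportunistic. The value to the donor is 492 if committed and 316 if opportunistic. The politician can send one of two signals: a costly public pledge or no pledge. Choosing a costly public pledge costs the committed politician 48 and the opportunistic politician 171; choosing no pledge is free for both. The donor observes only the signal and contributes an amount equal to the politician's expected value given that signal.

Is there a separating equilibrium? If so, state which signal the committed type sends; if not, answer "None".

Try committed → pledge, opportunistic → no pledge:
  Under separation the donor infers type exactly: pledge → committed (pays 492), no pledge → opportunistic (pays 316).
  Committed: pledge gives 492 − 48 = 444; no pledge gives 316 − 0 = 316. No deviation. ✓
  Opportunistic: no pledge gives 316 − 0 = 316; pledge gives 492 − 171 = 321. Would deviate. ✗
Try committed → no pledge, opportunistic → pledge:
  Under separation the donor infers type exactly: no pledge → committed (pays 492), pledge → opportunistic (pays 316).
  Committed: no pledge gives 492 − 0 = 492; pledge gives 316 − 48 = 268. No deviation. ✓
  Opportunistic: pledge gives 316 − 171 = 145; no pledge gives 492 − 0 = 492. Would deviate. ✗
Neither assignment is incentive-compatible.

None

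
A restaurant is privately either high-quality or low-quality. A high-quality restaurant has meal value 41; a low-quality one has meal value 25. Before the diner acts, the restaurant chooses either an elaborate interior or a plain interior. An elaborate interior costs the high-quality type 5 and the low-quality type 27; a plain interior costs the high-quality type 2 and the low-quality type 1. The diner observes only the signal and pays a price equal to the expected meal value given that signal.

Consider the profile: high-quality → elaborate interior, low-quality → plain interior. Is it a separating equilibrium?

Yes

If types separate, elaborate interior earns payment 41 and plain interior earns 25.
High-quality: elaborate interior gives 41 − 5 = 36; plain interior gives 25 − 2 = 23. No deviation. ✓
Low-quality: plain interior gives 25 − 1 = 24; elaborate interior gives 41 − 27 = 14. No deviation. ✓
Neither type gains from mimicking the other.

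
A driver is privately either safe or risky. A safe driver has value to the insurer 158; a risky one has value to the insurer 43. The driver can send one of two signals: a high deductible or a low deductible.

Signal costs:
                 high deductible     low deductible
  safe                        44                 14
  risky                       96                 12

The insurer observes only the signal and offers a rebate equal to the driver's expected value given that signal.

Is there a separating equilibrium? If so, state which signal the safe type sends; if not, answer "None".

Try safe → high deductible, risky → low deductible:
  If types separate, high deductible earns payment 158 and low deductible earns 43.
  Safe: high deductible gives 158 − 44 = 114; low deductible gives 43 − 14 = 29. No deviation. ✓
  Risky: low deductible gives 43 − 12 = 31; high deductible gives 158 − 96 = 62. Would deviate. ✗
Try safe → low deductible, risky → high deductible:
  If types separate, low deductible earns payment 158 and high deductible earns 43.
  Safe: low deductible gives 158 − 14 = 144; high deductible gives 43 − 44 = -1. No deviation. ✓
  Risky: high deductible gives 43 − 96 = -53; low deductible gives 158 − 12 = 146. Would deviate. ✗
Neither assignment is incentive-compatible.

None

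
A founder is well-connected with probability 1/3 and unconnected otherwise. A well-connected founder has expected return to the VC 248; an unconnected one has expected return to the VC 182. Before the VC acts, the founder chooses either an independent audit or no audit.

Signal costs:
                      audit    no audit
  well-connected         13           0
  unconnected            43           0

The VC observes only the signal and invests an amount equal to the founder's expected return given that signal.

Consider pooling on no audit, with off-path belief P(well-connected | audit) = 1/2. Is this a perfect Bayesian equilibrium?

On the equilibrium path (no audit) the VC holds the prior 1/3 and pays 1/3·248 + 2/3·182 = 204. Off-path (audit) belief 1/2 gives 1/2·248 + 1/2·182 = 215.
Well-connected: no audit gives 204 − 0 = 204; audit gives 215 − 13 = 202. Stays. ✓
Unconnected: no audit gives 204 − 0 = 204; audit gives 215 − 43 = 172. Stays. ✓
Beliefs are Bayes-consistent on-path and both types best-respond.

Yes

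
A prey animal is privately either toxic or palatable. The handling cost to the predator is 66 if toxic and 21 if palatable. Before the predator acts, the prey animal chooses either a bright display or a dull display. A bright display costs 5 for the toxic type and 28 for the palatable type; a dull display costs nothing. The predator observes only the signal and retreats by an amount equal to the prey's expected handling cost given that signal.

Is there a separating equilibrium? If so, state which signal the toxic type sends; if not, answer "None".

None

Try toxic → bright display, palatable → dull display:
  Under separation the predator infers type exactly: bright display → toxic (pays 66), dull display → palatable (pays 21).
  Toxic: bright display gives 66 − 5 = 61; dull display gives 21 − 0 = 21. No deviation. ✓
  Palatable: dull display gives 21 − 0 = 21; bright display gives 66 − 28 = 38. Would deviate. ✗
Try toxic → dull display, palatable → bright display:
  Under separation the predator infers type exactly: dull display → toxic (pays 66), bright display → palatable (pays 21).
  Toxic: dull display gives 66 − 0 = 66; bright display gives 21 − 5 = 16. No deviation. ✓
  Palatable: bright display gives 21 − 28 = -7; dull display gives 66 − 0 = 66. Would deviate. ✗
Neither assignment is incentive-compatible.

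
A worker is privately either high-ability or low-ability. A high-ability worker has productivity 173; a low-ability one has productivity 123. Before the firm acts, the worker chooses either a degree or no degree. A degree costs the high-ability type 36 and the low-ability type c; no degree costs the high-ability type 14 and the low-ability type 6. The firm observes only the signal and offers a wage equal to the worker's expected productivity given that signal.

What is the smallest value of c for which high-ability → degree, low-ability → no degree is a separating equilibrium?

56

Under separation: degree → high-ability (pays 173); no degree → low-ability (pays 123).
High-ability: 173 − 36 = 137 ≥ 123 − 14 = 109. Holds regardless of c. ✓
Low-ability: 123 − 6 ≥ 173 − c, so c ≥ 173 − 117 = 56.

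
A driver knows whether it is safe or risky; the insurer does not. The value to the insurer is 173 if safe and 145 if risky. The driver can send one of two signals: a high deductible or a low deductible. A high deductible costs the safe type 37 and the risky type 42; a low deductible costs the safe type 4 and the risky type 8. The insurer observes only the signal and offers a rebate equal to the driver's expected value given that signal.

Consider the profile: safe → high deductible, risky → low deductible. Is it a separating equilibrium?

If types separate, high deductible earns payment 173 and low deductible earns 145.
Safe: high deductible gives 173 − 37 = 136; low deductible gives 145 − 4 = 141. Would deviate. ✗
Risky: low deductible gives 145 − 8 = 137; high deductible gives 173 − 42 = 131. No deviation. ✓

No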